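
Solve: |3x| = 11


An absolute value equation |expr| = 11 gives two cases:
Case 1: 3x = 11
  3x = 11, so x = 11/3
Case 2: 3x = -11
  3x = -11, so x = -11/3

x = -11/3, x = 11/3


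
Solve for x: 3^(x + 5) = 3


Express both sides with the same base.
3 = 3^1
Since the bases match, equate exponents: x + 5 = 1
So x = 1 - (5) = -4

x = -4


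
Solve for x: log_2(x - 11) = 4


Convert to exponential form: x - 11 = 2^4 = 16
x = 16 + 11 = 27
Check: log_2(27 - 11) = log_2(16) = log_2(16) = 4 ✓

x = 27


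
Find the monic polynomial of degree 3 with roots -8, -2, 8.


A monic polynomial with roots -8, -2, 8 is:
p(x) = (x + 8)(x + 2)(x - 8)
After multiplying by (x + 8): x + 8
After multiplying by (x + 2): x^2 + 10x + 16
After multiplying by (x - 8): x^3 + 2x^2 - 64x - 128

x^3 + 2x^2 - 64x - 128


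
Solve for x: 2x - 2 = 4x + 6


Starting with: 2x - 2 = 4x + 6
Move all x terms to left: (2 - 4)x = 6 + 2
Simplify: -2x = 8
Divide both sides by -2: x = -4

x = -4


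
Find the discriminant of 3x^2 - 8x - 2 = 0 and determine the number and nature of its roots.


For ax^2 + bx + c = 0, discriminant D = b^2 - 4ac
Here a = 3, b = -8, c = -2
D = (-8)^2 - 4(3)(-2) = 64 + 24 = 88

D = 88 > 0 but not a perfect square
The equation has 2 distinct real irrational roots.

Discriminant = 88, 2 distinct real irrational roots


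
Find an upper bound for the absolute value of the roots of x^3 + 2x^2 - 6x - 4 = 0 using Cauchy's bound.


Cauchy's bound: all roots r satisfy |r| <= 1 + max(|a_i/a_n|) for i = 0,...,n-1
where a_n is the leading coefficient.

Coefficients: [1, 2, -6, -4]
Leading coefficient a_n = 1
Ratios |a_i/a_n|: 2, 6, 4
Maximum ratio: 6
Cauchy's bound: |r| <= 1 + 6 = 7

Upper bound = 7


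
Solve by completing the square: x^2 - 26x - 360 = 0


Start: x^2 - 26x - 360 = 0
Move constant: x^2 - 26x = 360
Half of -26 is -13, squared is 169
Add 169 to both sides: x^2 - 26x + 169 = 529
(x - 13)^2 = 529
x - 13 = ±23
x = 13 + 23 = 36 or x = 13 - 23 = -10

x = -10, x = 36


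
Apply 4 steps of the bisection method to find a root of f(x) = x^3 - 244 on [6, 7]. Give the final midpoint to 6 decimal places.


f(x) = x^3 - 244
f(6) = -28 < 0
f(7) = 99 > 0

Step 1: midpoint = (6.000000 + 7.000000)/2 = 6.500000
  f(6.500000) = 30.625000
  f(mid) > 0, so root is in [6.000000, 6.500000]

Step 2: midpoint = (6.000000 + 6.500000)/2 = 6.250000
  f(6.250000) = 0.140625
  f(mid) > 0, so root is in [6.000000, 6.250000]

Step 3: midpoint = (6.000000 + 6.250000)/2 = 6.125000
  f(6.125000) = -14.216797
  f(mid) < 0, so root is in [6.125000, 6.250000]

Step 4: midpoint = (6.125000 + 6.250000)/2 = 6.187500
  f(6.187500) = -7.110596
  f(mid) < 0, so root is in [6.187500, 6.250000]

midpoint = 6.187500


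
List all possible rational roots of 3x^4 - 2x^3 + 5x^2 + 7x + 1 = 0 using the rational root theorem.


Rational root theorem: possible roots are ±p/q where:
  p divides the constant term (1): p ∈ {1}
  q divides the leading coefficient (3): q ∈ {1, 3}

All possible rational roots: -1, -1/3, 1/3, 1

-1, -1/3, 1/3, 1


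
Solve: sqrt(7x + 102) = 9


Square both sides: 7x + 102 = 9^2 = 81
7x = 81 - 102 = -21
x = -3
Check: sqrt(7*(-3) + 102) = sqrt(81) = 9 ✓

x = -3


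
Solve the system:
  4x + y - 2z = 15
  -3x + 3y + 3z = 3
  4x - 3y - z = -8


Using Cramer's rule. Expand each determinant along the first row.
D  = 4*[3*(-1) - 3*(-3)] - 1*[(-3)*(-1) - 3*4] + (-2)*[(-3)*(-3) - 3*4]
  = 4*(6) - 1*(-9) + (-2)*(-3) = 39
Dx = 15*[3*(-1) - 3*(-3)] - 1*[3*(-1) - 3*(-8)] + (-2)*[3*(-3) - 3*(-8)]
  = 15*(6) - 1*(21) + (-2)*(15) = 39
Dy = 4*[3*(-1) - 3*(-8)] - 15*[(-3)*(-1) - 3*4] + (-2)*[(-3)*(-8) - 3*4]
  = 4*(21) - 15*(-9) + (-2)*(12) = 195
Dz = 4*[3*(-8) - 3*(-3)] - 1*[(-3)*(-8) - 3*4] + 15*[(-3)*(-3) - 3*4]
  = 4*(-15) - 1*(12) + 15*(-3) = -117
x = Dx/D = 39/39 = 1, y = Dy/D = 195/39 = 5, z = Dz/D = -117/39 = -3
Check eq1: (4)(1) + (1)(5) + (-2)(-3) = 15 = 15 ✓
Check eq2: (-3)(1) + (3)(5) + (3)(-3) = 3 = 3 ✓
Check eq3: (4)(1) + (-3)(5) + (-1)(-3) = -8 = -8 ✓

x = 1, y = 5, z = -3


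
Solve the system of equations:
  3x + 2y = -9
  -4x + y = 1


Using Cramer's rule:
Determinant D = (3)(1) - (-4)(2) = 3 + 8 = 11
Dx = (-9)(1) - (1)(2) = -9 - 2 = -11
Dy = (3)(1) - (-4)(-9) = 3 - 36 = -33
x = Dx/D = -11/11 = -1
y = Dy/D = -33/11 = -3

x = -1, y = -3


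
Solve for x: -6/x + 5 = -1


Subtract 5 from both sides: -6/x = -6
Multiply both sides by x: -6 = -6 * x
Divide by -6: x = 1

x = 1


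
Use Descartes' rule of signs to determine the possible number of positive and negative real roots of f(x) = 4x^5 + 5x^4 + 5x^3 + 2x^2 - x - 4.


Descartes' rule of signs:

For positive roots, count sign changes in f(x) = 4x^5 + 5x^4 + 5x^3 + 2x^2 - x - 4:
Signs of coefficients: +, +, +, +, -, -
Number of sign changes: 1
Possible positive real roots: 1

For negative roots, examine f(-x) = -4x^5 + 5x^4 - 5x^3 + 2x^2 + x - 4:
Signs of coefficients: -, +, -, +, +, -
Number of sign changes: 4
Possible negative real roots: 4, 2, 0

Positive roots: 1; Negative roots: 4 or 2 or 0


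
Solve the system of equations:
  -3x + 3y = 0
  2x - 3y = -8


Using Cramer's rule:
Determinant D = (-3)(-3) - (2)(3) = 9 - 6 = 3
Dx = (0)(-3) - (-8)(3) = 0 + 24 = 24
Dy = (-3)(-8) - (2)(0) = 24 - 0 = 24
x = Dx/D = 24/3 = 8
y = Dy/D = 24/3 = 8

x = 8, y = 8


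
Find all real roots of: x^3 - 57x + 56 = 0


Let p(x) = x^3 - 57x + 56. By the rational root theorem (leading coefficient 1), any rational root is an integer divisor of 56: try ±1, ±2, ... in turn.
Test x = 1: value = 0 ✓, so (x - 1) is a factor.
Synthetic division by (x - 1): bring down 1; 1(1) + 0 = 1; 1(1) - 57 = -56; (-56)(1) + 56 = 0 → quotient x^2 + x - 56, remainder 0.
Solve the quadratic x^2 + x - 56 = 0: discriminant = 1^2 - 4(1)(-56) = 1 + 224 = 225.
sqrt(225) = 15, so x = (-1 ± 15)/2: x = 7 or x = -8.

x = -8, x = 1, x = 7


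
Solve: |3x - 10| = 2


An absolute value equation |expr| = 2 gives two cases:
Case 1: 3x - 10 = 2
  3x = 12, so x = 4
Case 2: 3x - 10 = -2
  3x = 8, so x = 8/3

x = 8/3, x = 4


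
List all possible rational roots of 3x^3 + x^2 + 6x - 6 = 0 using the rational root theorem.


Rational root theorem: possible roots are ±p/q where:
  p divides the constant term (-6): p ∈ {1, 2, 3, 6}
  q divides the leading coefficient (3): q ∈ {1, 3}

All possible rational roots: -6, -3, -2, -1, -2/3, -1/3, 1/3, 2/3, 1, 2, 3, 6

-6, -3, -2, -1, -2/3, -1/3, 1/3, 2/3, 1, 2, 3, 6


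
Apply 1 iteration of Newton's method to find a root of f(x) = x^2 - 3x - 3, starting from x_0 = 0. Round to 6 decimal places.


Newton's method: x_(n+1) = x_n - f(x_n)/f'(x_n)
f(x) = x^2 - 3x - 3
f'(x) = 2x - 3

Iteration 1:
  f(0.000000) = -3.000000
  f'(0.000000) = -3.000000
  x_1 = 0.000000 - (-3.000000)/(-3.000000) = -1.000000

x_1 = -1.000000


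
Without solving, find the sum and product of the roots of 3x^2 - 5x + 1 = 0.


By Vieta's formulas for ax^2 + bx + c = 0:
  Sum of roots = -b/a
  Product of roots = c/a

Here a = 3, b = -5, c = 1
Sum = -(-5)/3 = 5/3
Product = 1/3 = 1/3

Sum = 5/3, Product = 1/3


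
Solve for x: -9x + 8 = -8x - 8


Starting with: -9x + 8 = -8x - 8
Move all x terms to left: (-9 + 8)x = -8 - 8
Simplify: -x = -16
Divide both sides by -1: x = 16

x = 16


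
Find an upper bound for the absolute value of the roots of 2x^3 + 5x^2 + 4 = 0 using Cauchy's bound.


Cauchy's bound: all roots r satisfy |r| <= 1 + max(|a_i/a_n|) for i = 0,...,n-1
where a_n is the leading coefficient.

Coefficients: [2, 5, 0, 4]
Leading coefficient a_n = 2
Ratios |a_i/a_n|: 5/2, 0, 2
Maximum ratio: 5/2
Cauchy's bound: |r| <= 1 + 5/2 = 7/2

Upper bound = 7/2


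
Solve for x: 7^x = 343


Express both sides with the same base.
343 = 7^3
Since the bases match: x = 3

x = 3


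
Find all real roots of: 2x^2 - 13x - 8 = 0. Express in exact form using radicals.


Using the quadratic formula: x = (-b ± sqrt(b^2 - 4ac)) / (2a)
Here a = 2, b = -13, c = -8
Discriminant = b^2 - 4ac = (-13)^2 - 4(2)(-8) = 169 + 64 = 233
Since discriminant = 233 > 0, there are two real roots.
x = (13 ± sqrt(233)) / 4
Numerically: x ≈ 7.0661 or x ≈ -0.5661

x = (13 + sqrt(233)) / 4 or x = (13 - sqrt(233)) / 4


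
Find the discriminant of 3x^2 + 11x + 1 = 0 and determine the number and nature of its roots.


For ax^2 + bx + c = 0, discriminant D = b^2 - 4ac
Here a = 3, b = 11, c = 1
D = (11)^2 - 4(3)(1) = 121 - 12 = 109

D = 109 > 0 but not a perfect square
The equation has 2 distinct real irrational roots.

Discriminant = 109, 2 distinct real irrational roots


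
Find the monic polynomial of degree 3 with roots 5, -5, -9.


A monic polynomial with roots 5, -5, -9 is:
p(x) = (x - 5)(x + 5)(x + 9)
After multiplying by (x - 5): x - 5
After multiplying by (x + 5): x^2 - 25
After multiplying by (x + 9): x^3 + 9x^2 - 25x - 225

x^3 + 9x^2 - 25x - 225


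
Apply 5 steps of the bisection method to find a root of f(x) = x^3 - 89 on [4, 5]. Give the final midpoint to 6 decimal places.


f(x) = x^3 - 89
f(4) = -25 < 0
f(5) = 36 > 0

Step 1: midpoint = (4.000000 + 5.000000)/2 = 4.500000
  f(4.500000) = 2.125000
  f(mid) > 0, so root is in [4.000000, 4.500000]

Step 2: midpoint = (4.000000 + 4.500000)/2 = 4.250000
  f(4.250000) = -12.234375
  f(mid) < 0, so root is in [4.250000, 4.500000]

Step 3: midpoint = (4.250000 + 4.500000)/2 = 4.375000
  f(4.375000) = -5.259766
  f(mid) < 0, so root is in [4.375000, 4.500000]

Step 4: midpoint = (4.375000 + 4.500000)/2 = 4.437500
  f(4.437500) = -1.619385
  f(mid) < 0, so root is in [4.437500, 4.500000]

Step 5: midpoint = (4.437500 + 4.500000)/2 = 4.468750
  f(4.468750) = 0.239716
  f(mid) > 0, so root is in [4.437500, 4.468750]

midpoint = 4.468750


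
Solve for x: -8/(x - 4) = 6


Multiply both sides by (x - 4): -8 = 6(x - 4)
Distribute: -8 = 6x - 24
6x = -8 + 24 = 16
x = 8/3

x = 8/3


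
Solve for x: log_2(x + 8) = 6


Convert to exponential form: x + 8 = 2^6 = 64
x = 64 - 8 = 56
Check: log_2(56 + 8) = log_2(64) = log_2(64) = 6 ✓

x = 56


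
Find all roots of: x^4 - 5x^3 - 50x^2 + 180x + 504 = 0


Let p(x) = x^4 - 5x^3 - 50x^2 + 180x + 504. By the rational root theorem (leading coefficient 1), any rational root is an integer divisor of 504: try ±1, ±2, ... in turn.
Test x = 1: value = 630 ≠ 0.
Test x = -1: value = 280 ≠ 0.
Test x = 2: value = 640 ≠ 0.
Test x = -2: value = 0 ✓, so (x + 2) is a factor.
Synthetic division by (x + 2): bring down 1; 1(-2) - 5 = -7; (-7)(-2) - 50 = -36; (-36)(-2) + 180 = 252; 252(-2) + 504 = 0 → quotient x^3 - 7x^2 - 36x + 252, remainder 0.
Continue with the quotient x^3 - 7x^2 - 36x + 252 (candidates must divide 252; re-test x = -2 first in case it repeats).
Test x = -2: value = 288 ≠ 0.
Test x = 3: value = 108 ≠ 0.
Test x = -3: value = 270 ≠ 0.
Test x = 4: value = 60 ≠ 0.
Test x = -4: value = 220 ≠ 0.
Test x = 6: value = 0 ✓, so (x - 6) is a factor.
Synthetic division by (x - 6): bring down 1; 1(6) - 7 = -1; (-1)(6) - 36 = -42; (-42)(6) + 252 = 0 → quotient x^2 - x - 42, remainder 0.
Solve the quadratic x^2 - x - 42 = 0: discriminant = (-1)^2 - 4(1)(-42) = 1 + 168 = 169.
sqrt(169) = 13, so x = (1 ± 13)/2: x = 7 or x = -6.
Collecting all roots found:

x = -6, x = -2, x = 6, x = 7


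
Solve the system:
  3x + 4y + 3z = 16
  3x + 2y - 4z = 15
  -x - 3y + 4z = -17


Using Cramer's rule. Expand each determinant along the first row.
D  = 3*[2*4 - (-4)*(-3)] - 4*[3*4 - (-4)*(-1)] + 3*[3*(-3) - 2*(-1)]
  = 3*(-4) - 4*(8) + 3*(-7) = -65
Dx = 16*[2*4 - (-4)*(-3)] - 4*[15*4 - (-4)*(-17)] + 3*[15*(-3) - 2*(-17)]
  = 16*(-4) - 4*(-8) + 3*(-11) = -65
Dy = 3*[15*4 - (-4)*(-17)] - 16*[3*4 - (-4)*(-1)] + 3*[3*(-17) - 15*(-1)]
  = 3*(-8) - 16*(8) + 3*(-36) = -260
Dz = 3*[2*(-17) - 15*(-3)] - 4*[3*(-17) - 15*(-1)] + 16*[3*(-3) - 2*(-1)]
  = 3*(11) - 4*(-36) + 16*(-7) = 65
x = Dx/D = -65/-65 = 1, y = Dy/D = -260/-65 = 4, z = Dz/D = 65/-65 = -1
Check eq1: (3)(1) + (4)(4) + (3)(-1) = 16 = 16 ✓
Check eq2: (3)(1) + (2)(4) + (-4)(-1) = 15 = 15 ✓
Check eq3: (-1)(1) + (-3)(4) + (4)(-1) = -17 = -17 ✓

x = 1, y = 4, z = -1


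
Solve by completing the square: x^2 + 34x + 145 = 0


Start: x^2 + 34x + 145 = 0
Move constant: x^2 + 34x = -145
Half of 34 is 17, squared is 289
Add 289 to both sides: x^2 + 34x + 289 = 144
(x + 17)^2 = 144
x + 17 = ±12
x = -17 + 12 = -5 or x = -17 - 12 = -29

x = -29, x = -5


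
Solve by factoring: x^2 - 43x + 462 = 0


We need two numbers that multiply to 462 and add to -43.
Those numbers are -22 and -21 (since (-22) * (-21) = 462 and (-22) + (-21) = -43).
So x^2 - 43x + 462 = (x - 22)(x - 21) = 0
Setting each factor to zero: x = 22 or x = 21

x = 21, x = 22


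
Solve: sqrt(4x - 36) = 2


Square both sides: 4x - 36 = 2^2 = 4
4x = 4 + 36 = 40
x = 10
Check: sqrt(4*10 - 36) = sqrt(4) = 2 ✓

x = 10


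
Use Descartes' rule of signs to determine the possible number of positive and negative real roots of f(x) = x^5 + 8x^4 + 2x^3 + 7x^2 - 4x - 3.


Descartes' rule of signs:

For positive roots, count sign changes in f(x) = x^5 + 8x^4 + 2x^3 + 7x^2 - 4x - 3:
Signs of coefficients: +, +, +, +, -, -
Number of sign changes: 1
Possible positive real roots: 1

For negative roots, examine f(-x) = -x^5 + 8x^4 - 2x^3 + 7x^2 + 4x - 3:
Signs of coefficients: -, +, -, +, +, -
Number of sign changes: 4
Possible negative real roots: 4, 2, 0

Positive roots: 1; Negative roots: 4 or 2 or 0


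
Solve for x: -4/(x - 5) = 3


Multiply both sides by (x - 5): -4 = 3(x - 5)
Distribute: -4 = 3x - 15
3x = -4 + 15 = 11
x = 11/3

x = 11/3


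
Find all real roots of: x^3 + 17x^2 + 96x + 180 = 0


Let p(x) = x^3 + 17x^2 + 96x + 180. By the rational root theorem (leading coefficient 1), any rational root is an integer divisor of 180: try ±1, ±2, ... in turn.
Test x = 1: value = 294 ≠ 0.
Test x = -1: value = 100 ≠ 0.
Test x = 2: value = 448 ≠ 0.
Test x = -2: value = 48 ≠ 0.
Test x = 3: value = 648 ≠ 0.
Test x = -3: value = 18 ≠ 0.
Test x = 4: value = 900 ≠ 0.
Test x = -4: value = 4 ≠ 0.
Test x = 5: value = 1210 ≠ 0.
Test x = -5: value = 0 ✓, so (x + 5) is a factor.
Synthetic division by (x + 5): bring down 1; 1(-5) + 17 = 12; 12(-5) + 96 = 36; 36(-5) + 180 = 0 → quotient x^2 + 12x + 36, remainder 0.
Solve the quadratic x^2 + 12x + 36 = 0: discriminant = 12^2 - 4(1)(36) = 144 - 144 = 0.
Discriminant = 0, so a double root: x = -12/2 = -6.

x = -6 (multiplicity 2), x = -5


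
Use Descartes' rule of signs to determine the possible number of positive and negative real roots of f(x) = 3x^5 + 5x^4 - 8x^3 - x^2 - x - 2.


Descartes' rule of signs:

For positive roots, count sign changes in f(x) = 3x^5 + 5x^4 - 8x^3 - x^2 - x - 2:
Signs of coefficients: +, +, -, -, -, -
Number of sign changes: 1
Possible positive real roots: 1

For negative roots, examine f(-x) = -3x^5 + 5x^4 + 8x^3 - x^2 + x - 2:
Signs of coefficients: -, +, +, -, +, -
Number of sign changes: 4
Possible negative real roots: 4, 2, 0

Positive roots: 1; Negative roots: 4 or 2 or 0


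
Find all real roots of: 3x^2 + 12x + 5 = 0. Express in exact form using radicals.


Using the quadratic formula: x = (-b ± sqrt(b^2 - 4ac)) / (2a)
Here a = 3, b = 12, c = 5
Discriminant = b^2 - 4ac = 12^2 - 4(3)(5) = 144 - 60 = 84
Since discriminant = 84 > 0, there are two real roots.
x = (-12 ± 2*sqrt(21)) / 6
Simplifying: x = (-6 ± sqrt(21)) / 3
Numerically: x ≈ -0.4725 or x ≈ -3.5275

x = (-6 + sqrt(21)) / 3 or x = (-6 - sqrt(21)) / 3


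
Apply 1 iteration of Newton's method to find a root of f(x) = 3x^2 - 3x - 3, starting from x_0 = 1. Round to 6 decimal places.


Newton's method: x_(n+1) = x_n - f(x_n)/f'(x_n)
f(x) = 3x^2 - 3x - 3
f'(x) = 6x - 3

Iteration 1:
  f(1.000000) = -3.000000
  f'(1.000000) = 3.000000
  x_1 = 1.000000 - (-3.000000)/(3.000000) = 2.000000

x_1 = 2.000000


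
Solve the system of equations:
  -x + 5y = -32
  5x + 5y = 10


Using Cramer's rule:
Determinant D = (-1)(5) - (5)(5) = -5 - 25 = -30
Dx = (-32)(5) - (10)(5) = -160 - 50 = -210
Dy = (-1)(10) - (5)(-32) = -10 + 160 = 150
x = Dx/D = -210/-30 = 7
y = Dy/D = 150/-30 = -5

x = 7, y = -5


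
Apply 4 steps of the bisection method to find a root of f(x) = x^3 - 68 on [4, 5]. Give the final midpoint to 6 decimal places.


f(x) = x^3 - 68
f(4) = -4 < 0
f(5) = 57 > 0

Step 1: midpoint = (4.000000 + 5.000000)/2 = 4.500000
  f(4.500000) = 23.125000
  f(mid) > 0, so root is in [4.000000, 4.500000]

Step 2: midpoint = (4.000000 + 4.500000)/2 = 4.250000
  f(4.250000) = 8.765625
  f(mid) > 0, so root is in [4.000000, 4.250000]

Step 3: midpoint = (4.000000 + 4.250000)/2 = 4.125000
  f(4.125000) = 2.189453
  f(mid) > 0, so root is in [4.000000, 4.125000]

Step 4: midpoint = (4.000000 + 4.125000)/2 = 4.062500
  f(4.062500) = -0.952881
  f(mid) < 0, so root is in [4.062500, 4.125000]

midpoint = 4.062500


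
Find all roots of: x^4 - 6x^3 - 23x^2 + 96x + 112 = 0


Let p(x) = x^4 - 6x^3 - 23x^2 + 96x + 112. By the rational root theorem (leading coefficient 1), any rational root is an integer divisor of 112: try ±1, ±2, ... in turn.
Test x = 1: value = 180 ≠ 0.
Test x = -1: value = 0 ✓, so (x + 1) is a factor.
Synthetic division by (x + 1): bring down 1; 1(-1) - 6 = -7; (-7)(-1) - 23 = -16; (-16)(-1) + 96 = 112; 112(-1) + 112 = 0 → quotient x^3 - 7x^2 - 16x + 112, remainder 0.
Continue with the quotient x^3 - 7x^2 - 16x + 112 (candidates must divide 112; re-test x = -1 first in case it repeats).
Test x = -1: value = 120 ≠ 0.
Test x = 2: value = 60 ≠ 0.
Test x = -2: value = 108 ≠ 0.
Test x = 4: value = 0 ✓, so (x - 4) is a factor.
Synthetic division by (x - 4): bring down 1; 1(4) - 7 = -3; (-3)(4) - 16 = -28; (-28)(4) + 112 = 0 → quotient x^2 - 3x - 28, remainder 0.
Solve the quadratic x^2 - 3x - 28 = 0: discriminant = (-3)^2 - 4(1)(-28) = 9 + 112 = 121.
sqrt(121) = 11, so x = (3 ± 11)/2: x = 7 or x = -4.
Collecting all roots found:

x = -4, x = -1, x = 4, x = 7


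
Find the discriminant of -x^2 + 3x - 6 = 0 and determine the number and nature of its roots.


For ax^2 + bx + c = 0, discriminant D = b^2 - 4ac
Here a = -1, b = 3, c = -6
D = (3)^2 - 4(-1)(-6) = 9 - 24 = -15

D = -15 < 0
The equation has no real roots (2 complex conjugate roots).

Discriminant = -15, no real roots (2 complex conjugate roots)


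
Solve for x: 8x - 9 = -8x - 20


Starting with: 8x - 9 = -8x - 20
Move all x terms to left: (8 + 8)x = -20 + 9
Simplify: 16x = -11
Divide both sides by 16: x = -11/16

x = -11/16


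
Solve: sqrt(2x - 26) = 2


Square both sides: 2x - 26 = 2^2 = 4
2x = 4 + 26 = 30
x = 15
Check: sqrt(2*15 - 26) = sqrt(4) = 2 ✓

x = 15


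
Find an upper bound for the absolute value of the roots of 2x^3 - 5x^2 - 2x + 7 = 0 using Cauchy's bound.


Cauchy's bound: all roots r satisfy |r| <= 1 + max(|a_i/a_n|) for i = 0,...,n-1
where a_n is the leading coefficient.

Coefficients: [2, -5, -2, 7]
Leading coefficient a_n = 2
Ratios |a_i/a_n|: 5/2, 1, 7/2
Maximum ratio: 7/2
Cauchy's bound: |r| <= 1 + 7/2 = 9/2

Upper bound = 9/2


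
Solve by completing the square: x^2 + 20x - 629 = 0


Start: x^2 + 20x - 629 = 0
Move constant: x^2 + 20x = 629
Half of 20 is 10, squared is 100
Add 100 to both sides: x^2 + 20x + 100 = 729
(x + 10)^2 = 729
x + 10 = ±27
x = -10 + 27 = 17 or x = -10 - 27 = -37

x = -37, x = 17


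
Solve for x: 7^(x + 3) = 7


Express both sides with the same base.
7 = 7^1
Since the bases match, equate exponents: x + 3 = 1
So x = 1 - (3) = -2

x = -2


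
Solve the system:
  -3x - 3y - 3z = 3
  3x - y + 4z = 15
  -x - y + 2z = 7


Using Cramer's rule. Expand each determinant along the first row.
D  = (-3)*[(-1)*2 - 4*(-1)] - (-3)*[3*2 - 4*(-1)] + (-3)*[3*(-1) - (-1)*(-1)]
  = (-3)*(2) - (-3)*(10) + (-3)*(-4) = 36
Dx = 3*[(-1)*2 - 4*(-1)] - (-3)*[15*2 - 4*7] + (-3)*[15*(-1) - (-1)*7]
  = 3*(2) - (-3)*(2) + (-3)*(-8) = 36
Dy = (-3)*[15*2 - 4*7] - 3*[3*2 - 4*(-1)] + (-3)*[3*7 - 15*(-1)]
  = (-3)*(2) - 3*(10) + (-3)*(36) = -144
Dz = (-3)*[(-1)*7 - 15*(-1)] - (-3)*[3*7 - 15*(-1)] + 3*[3*(-1) - (-1)*(-1)]
  = (-3)*(8) - (-3)*(36) + 3*(-4) = 72
x = Dx/D = 36/36 = 1, y = Dy/D = -144/36 = -4, z = Dz/D = 72/36 = 2
Check eq1: (-3)(1) + (-3)(-4) + (-3)(2) = 3 = 3 ✓
Check eq2: (3)(1) + (-1)(-4) + (4)(2) = 15 = 15 ✓
Check eq3: (-1)(1) + (-1)(-4) + (2)(2) = 7 = 7 ✓

x = 1, y = -4, z = 2


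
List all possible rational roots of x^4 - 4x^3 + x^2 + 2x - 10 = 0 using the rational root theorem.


Rational root theorem: possible roots are ±p/q where:
  p divides the constant term (-10): p ∈ {1, 2, 5, 10}
  q divides the leading coefficient (1): q ∈ {1}

All possible rational roots: -10, -5, -2, -1, 1, 2, 5, 10

-10, -5, -2, -1, 1, 2, 5, 10


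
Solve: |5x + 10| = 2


An absolute value equation |expr| = 2 gives two cases:
Case 1: 5x + 10 = 2
  5x = -8, so x = -8/5
Case 2: 5x + 10 = -2
  5x = -12, so x = -12/5

x = -12/5, x = -8/5


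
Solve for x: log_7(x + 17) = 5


Convert to exponential form: x + 17 = 7^5 = 16807
x = 16807 - 17 = 16790
Check: log_7(16790 + 17) = log_7(16807) = log_7(16807) = 5 ✓

x = 16790


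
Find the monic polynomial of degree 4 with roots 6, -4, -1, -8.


A monic polynomial with roots 6, -4, -1, -8 is:
p(x) = (x - 6)(x + 4)(x + 1)(x + 8)
After multiplying by (x - 6): x - 6
After multiplying by (x + 4): x^2 - 2x - 24
After multiplying by (x + 1): x^3 - x^2 - 26x - 24
After multiplying by (x + 8): x^4 + 7x^3 - 34x^2 - 232x - 192

x^4 + 7x^3 - 34x^2 - 232x - 192


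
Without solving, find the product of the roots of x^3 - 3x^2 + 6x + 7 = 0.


By Vieta's formulas for x^3 + bx^2 + cx + d = 0:
  r1 + r2 + r3 = -b/a = 3
  r1*r2 + r1*r3 + r2*r3 = c/a = 6
  r1*r2*r3 = -d/a = -7


Product = -7


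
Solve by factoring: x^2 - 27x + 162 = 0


We need two numbers that multiply to 162 and add to -27.
Those numbers are -18 and -9 (since (-18) * (-9) = 162 and (-18) + (-9) = -27).
So x^2 - 27x + 162 = (x - 18)(x - 9) = 0
Setting each factor to zero: x = 18 or x = 9

x = 9, x = 18


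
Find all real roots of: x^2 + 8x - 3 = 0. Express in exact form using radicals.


Using the quadratic formula: x = (-b ± sqrt(b^2 - 4ac)) / (2a)
Here a = 1, b = 8, c = -3
Discriminant = b^2 - 4ac = 8^2 - 4(1)(-3) = 64 + 12 = 76
Since discriminant = 76 > 0, there are two real roots.
x = (-8 ± 2*sqrt(19)) / 2
Simplifying: x = -4 ± sqrt(19)
Numerically: x ≈ 0.3589 or x ≈ -8.3589

x = -4 + sqrt(19) or x = -4 - sqrt(19)


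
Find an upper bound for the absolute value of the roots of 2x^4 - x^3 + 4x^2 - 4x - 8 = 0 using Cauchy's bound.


Cauchy's bound: all roots r satisfy |r| <= 1 + max(|a_i/a_n|) for i = 0,...,n-1
where a_n is the leading coefficient.

Coefficients: [2, -1, 4, -4, -8]
Leading coefficient a_n = 2
Ratios |a_i/a_n|: 1/2, 2, 2, 4
Maximum ratio: 4
Cauchy's bound: |r| <= 1 + 4 = 5

Upper bound = 5


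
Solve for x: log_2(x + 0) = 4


Convert to exponential form: x + 0 = 2^4 = 16
x = 16 - 0 = 16
Check: log_2(16 + 0) = log_2(16) = log_2(16) = 4 ✓

x = 16


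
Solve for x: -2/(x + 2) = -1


Multiply both sides by (x + 2): -2 = -1(x + 2)
Distribute: -2 = -x - 2
-x = -2 + 2 = 0
x = 0

x = 0


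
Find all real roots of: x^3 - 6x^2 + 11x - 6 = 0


Let p(x) = x^3 - 6x^2 + 11x - 6. By the rational root theorem (leading coefficient 1), any rational root is an integer divisor of 6: try ±1, ±2, ... in turn.
Test x = 1: value = 0 ✓, so (x - 1) is a factor.
Synthetic division by (x - 1): bring down 1; 1(1) - 6 = -5; (-5)(1) + 11 = 6; 6(1) - 6 = 0 → quotient x^2 - 5x + 6, remainder 0.
Solve the quadratic x^2 - 5x + 6 = 0: discriminant = (-5)^2 - 4(1)(6) = 25 - 24 = 1.
sqrt(1) = 1, so x = (5 ± 1)/2: x = 3 or x = 2.

x = 1, x = 2, x = 3


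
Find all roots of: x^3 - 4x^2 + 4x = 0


The constant term is 0, so x = 0 is a root. Factor out x:
  x^2 - 4x + 4 = 0
Solve the quadratic x^2 - 4x + 4 = 0: discriminant = (-4)^2 - 4(1)(4) = 16 - 16 = 0.
Discriminant = 0, so a double root: x = 4/2 = 2.
Collecting all roots found:

x = 0, x = 2 (multiplicity 2)


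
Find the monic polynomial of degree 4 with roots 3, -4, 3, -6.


A monic polynomial with roots 3, -4, 3, -6 is:
p(x) = (x - 3)(x + 4)(x - 3)(x + 6)
After multiplying by (x - 3): x - 3
After multiplying by (x + 4): x^2 + x - 12
After multiplying by (x - 3): x^3 - 2x^2 - 15x + 36
After multiplying by (x + 6): x^4 + 4x^3 - 27x^2 - 54x + 216

x^4 + 4x^3 - 27x^2 - 54x + 216


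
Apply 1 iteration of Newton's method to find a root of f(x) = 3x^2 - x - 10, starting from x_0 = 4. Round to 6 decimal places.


Newton's method: x_(n+1) = x_n - f(x_n)/f'(x_n)
f(x) = 3x^2 - x - 10
f'(x) = 6x - 1

Iteration 1:
  f(4.000000) = 34.000000
  f'(4.000000) = 23.000000
  x_1 = 4.000000 - (34.000000)/(23.000000) = 2.521739

x_1 = 2.521739


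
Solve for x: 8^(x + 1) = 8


Express both sides with the same base.
8 = 8^1
Since the bases match, equate exponents: x + 1 = 1
So x = 1 - (1) = 0

x = 0


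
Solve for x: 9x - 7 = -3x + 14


Starting with: 9x - 7 = -3x + 14
Move all x terms to left: (9 + 3)x = 14 + 7
Simplify: 12x = 21
Divide both sides by 12: x = 7/4

x = 7/4


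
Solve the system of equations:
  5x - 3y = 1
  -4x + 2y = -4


Using Cramer's rule:
Determinant D = (5)(2) - (-4)(-3) = 10 - 12 = -2
Dx = (1)(2) - (-4)(-3) = 2 - 12 = -10
Dy = (5)(-4) - (-4)(1) = -20 + 4 = -16
x = Dx/D = -10/-2 = 5
y = Dy/D = -16/-2 = 8

x = 5, y = 8


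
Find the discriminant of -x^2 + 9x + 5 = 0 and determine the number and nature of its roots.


For ax^2 + bx + c = 0, discriminant D = b^2 - 4ac
Here a = -1, b = 9, c = 5
D = (9)^2 - 4(-1)(5) = 81 + 20 = 101

D = 101 > 0 but not a perfect square
The equation has 2 distinct real irrational roots.

Discriminant = 101, 2 distinct real irrational roots


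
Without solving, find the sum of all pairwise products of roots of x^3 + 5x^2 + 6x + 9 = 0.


By Vieta's formulas for x^3 + bx^2 + cx + d = 0:
  r1 + r2 + r3 = -b/a = -5
  r1*r2 + r1*r3 + r2*r3 = c/a = 6
  r1*r2*r3 = -d/a = -9


Sum of pairwise products = 6


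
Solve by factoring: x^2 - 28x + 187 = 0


We need two numbers that multiply to 187 and add to -28.
Those numbers are -17 and -11 (since (-17) * (-11) = 187 and (-17) + (-11) = -28).
So x^2 - 28x + 187 = (x - 17)(x - 11) = 0
Setting each factor to zero: x = 17 or x = 11

x = 11, x = 17


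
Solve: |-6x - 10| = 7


An absolute value equation |expr| = 7 gives two cases:
Case 1: -6x - 10 = 7
  -6x = 17, so x = -17/6
Case 2: -6x - 10 = -7
  -6x = 3, so x = -1/2

x = -17/6, x = -1/2


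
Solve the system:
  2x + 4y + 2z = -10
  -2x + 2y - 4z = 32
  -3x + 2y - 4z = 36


Using Cramer's rule. Expand each determinant along the first row.
D  = 2*[2*(-4) - (-4)*2] - 4*[(-2)*(-4) - (-4)*(-3)] + 2*[(-2)*2 - 2*(-3)]
  = 2*(0) - 4*(-4) + 2*(2) = 20
Dx = (-10)*[2*(-4) - (-4)*2] - 4*[32*(-4) - (-4)*36] + 2*[32*2 - 2*36]
  = (-10)*(0) - 4*(16) + 2*(-8) = -80
Dy = 2*[32*(-4) - (-4)*36] - (-10)*[(-2)*(-4) - (-4)*(-3)] + 2*[(-2)*36 - 32*(-3)]
  = 2*(16) - (-10)*(-4) + 2*(24) = 40
Dz = 2*[2*36 - 32*2] - 4*[(-2)*36 - 32*(-3)] + (-10)*[(-2)*2 - 2*(-3)]
  = 2*(8) - 4*(24) + (-10)*(2) = -100
x = Dx/D = -80/20 = -4, y = Dy/D = 40/20 = 2, z = Dz/D = -100/20 = -5
Check eq1: (2)(-4) + (4)(2) + (2)(-5) = -10 = -10 ✓
Check eq2: (-2)(-4) + (2)(2) + (-4)(-5) = 32 = 32 ✓
Check eq3: (-3)(-4) + (2)(2) + (-4)(-5) = 36 = 36 ✓

x = -4, y = 2, z = -5


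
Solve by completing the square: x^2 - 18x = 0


Start: x^2 - 18x + 0 = 0
Move constant: x^2 - 18x = 0
Half of -18 is -9, squared is 81
Add 81 to both sides: x^2 - 18x + 81 = 81
(x - 9)^2 = 81
x - 9 = ±9
x = 9 + 9 = 18 or x = 9 - 9 = 0

x = 0, x = 18


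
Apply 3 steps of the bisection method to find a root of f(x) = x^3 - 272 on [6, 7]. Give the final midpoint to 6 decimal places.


f(x) = x^3 - 272
f(6) = -56 < 0
f(7) = 71 > 0

Step 1: midpoint = (6.000000 + 7.000000)/2 = 6.500000
  f(6.500000) = 2.625000
  f(mid) > 0, so root is in [6.000000, 6.500000]

Step 2: midpoint = (6.000000 + 6.500000)/2 = 6.250000
  f(6.250000) = -27.859375
  f(mid) < 0, so root is in [6.250000, 6.500000]

Step 3: midpoint = (6.250000 + 6.500000)/2 = 6.375000
  f(6.375000) = -12.916016
  f(mid) < 0, so root is in [6.375000, 6.500000]

midpoint = 6.375000


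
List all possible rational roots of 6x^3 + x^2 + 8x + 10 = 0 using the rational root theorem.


Rational root theorem: possible roots are ±p/q where:
  p divides the constant term (10): p ∈ {1, 2, 5, 10}
  q divides the leading coefficient (6): q ∈ {1, 2, 3, 6}

All possible rational roots: -10, -5, -10/3, -5/2, -2, -5/3, -1, -5/6, -2/3, -1/2, -1/3, -1/6, 1/6, 1/3, 1/2, 2/3, 5/6, 1, 5/3, 2, 5/2, 10/3, 5, 10

-10, -5, -10/3, -5/2, -2, -5/3, -1, -5/6, -2/3, -1/2, -1/3, -1/6, 1/6, 1/3, 1/2, 2/3, 5/6, 1, 5/3, 2, 5/2, 10/3, 5, 10


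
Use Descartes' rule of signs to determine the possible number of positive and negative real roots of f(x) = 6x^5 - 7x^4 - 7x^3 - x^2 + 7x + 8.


Descartes' rule of signs:

For positive roots, count sign changes in f(x) = 6x^5 - 7x^4 - 7x^3 - x^2 + 7x + 8:
Signs of coefficients: +, -, -, -, +, +
Number of sign changes: 2
Possible positive real roots: 2, 0

For negative roots, examine f(-x) = -6x^5 - 7x^4 + 7x^3 - x^2 - 7x + 8:
Signs of coefficients: -, -, +, -, -, +
Number of sign changes: 3
Possible negative real roots: 3, 1

Positive roots: 2 or 0; Negative roots: 3 or 1


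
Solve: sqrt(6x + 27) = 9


Square both sides: 6x + 27 = 9^2 = 81
6x = 81 - 27 = 54
x = 9
Check: sqrt(6*9 + 27) = sqrt(81) = 9 ✓

x = 9


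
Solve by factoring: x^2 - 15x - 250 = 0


We need two numbers that multiply to -250 and add to -15.
Those numbers are -25 and 10 (since (-25) * 10 = -250 and (-25) + 10 = -15).
So x^2 - 15x - 250 = (x - 25)(x + 10) = 0
Setting each factor to zero: x = 25 or x = -10

x = -10, x = 25


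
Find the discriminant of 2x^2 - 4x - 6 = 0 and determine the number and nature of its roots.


For ax^2 + bx + c = 0, discriminant D = b^2 - 4ac
Here a = 2, b = -4, c = -6
D = (-4)^2 - 4(2)(-6) = 16 + 48 = 64

D = 64 > 0 and is a perfect square (sqrt = 8)
The equation has 2 distinct real rational roots.

Discriminant = 64, 2 distinct real rational roots


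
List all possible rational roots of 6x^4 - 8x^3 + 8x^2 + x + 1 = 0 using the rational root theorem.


Rational root theorem: possible roots are ±p/q where:
  p divides the constant term (1): p ∈ {1}
  q divides the leading coefficient (6): q ∈ {1, 2, 3, 6}

All possible rational roots: -1, -1/2, -1/3, -1/6, 1/6, 1/3, 1/2, 1

-1, -1/2, -1/3, -1/6, 1/6, 1/3, 1/2, 1


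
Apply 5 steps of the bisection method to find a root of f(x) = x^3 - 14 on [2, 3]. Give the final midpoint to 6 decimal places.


f(x) = x^3 - 14
f(2) = -6 < 0
f(3) = 13 > 0

Step 1: midpoint = (2.000000 + 3.000000)/2 = 2.500000
  f(2.500000) = 1.625000
  f(mid) > 0, so root is in [2.000000, 2.500000]

Step 2: midpoint = (2.000000 + 2.500000)/2 = 2.250000
  f(2.250000) = -2.609375
  f(mid) < 0, so root is in [2.250000, 2.500000]

Step 3: midpoint = (2.250000 + 2.500000)/2 = 2.375000
  f(2.375000) = -0.603516
  f(mid) < 0, so root is in [2.375000, 2.500000]

Step 4: midpoint = (2.375000 + 2.500000)/2 = 2.437500
  f(2.437500) = 0.482178
  f(mid) > 0, so root is in [2.375000, 2.437500]

Step 5: midpoint = (2.375000 + 2.437500)/2 = 2.406250
  f(2.406250) = -0.067719
  f(mid) < 0, so root is in [2.406250, 2.437500]

midpoint = 2.406250


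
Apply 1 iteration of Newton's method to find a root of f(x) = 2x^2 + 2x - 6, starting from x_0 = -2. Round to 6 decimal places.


Newton's method: x_(n+1) = x_n - f(x_n)/f'(x_n)
f(x) = 2x^2 + 2x - 6
f'(x) = 4x + 2

Iteration 1:
  f(-2.000000) = -2.000000
  f'(-2.000000) = -6.000000
  x_1 = -2.000000 - (-2.000000)/(-6.000000) = -2.333333

x_1 = -2.333333


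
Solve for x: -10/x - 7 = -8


Subtract -7 from both sides: -10/x = -1
Multiply both sides by x: -10 = -1 * x
Divide by -1: x = 10

x = 10


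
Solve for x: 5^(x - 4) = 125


Express both sides with the same base.
125 = 5^3
Since the bases match, equate exponents: x - 4 = 3
So x = 3 - (-4) = 7

x = 7


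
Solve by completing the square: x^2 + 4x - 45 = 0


Start: x^2 + 4x - 45 = 0
Move constant: x^2 + 4x = 45
Half of 4 is 2, squared is 4
Add 4 to both sides: x^2 + 4x + 4 = 49
(x + 2)^2 = 49
x + 2 = ±7
x = -2 + 7 = 5 or x = -2 - 7 = -9

x = -9, x = 5


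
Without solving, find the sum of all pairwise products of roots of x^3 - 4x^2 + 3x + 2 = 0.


By Vieta's formulas for x^3 + bx^2 + cx + d = 0:
  r1 + r2 + r3 = -b/a = 4
  r1*r2 + r1*r3 + r2*r3 = c/a = 3
  r1*r2*r3 = -d/a = -2


Sum of pairwise products = 3


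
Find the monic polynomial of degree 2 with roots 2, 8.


A monic polynomial with roots 2, 8 is:
p(x) = (x - 2)(x - 8)
After multiplying by (x - 2): x - 2
After multiplying by (x - 8): x^2 - 10x + 16

x^2 - 10x + 16


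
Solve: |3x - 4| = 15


An absolute value equation |expr| = 15 gives two cases:
Case 1: 3x - 4 = 15
  3x = 19, so x = 19/3
Case 2: 3x - 4 = -15
  3x = -11, so x = -11/3

x = -11/3, x = 19/3


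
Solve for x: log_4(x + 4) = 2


Convert to exponential form: x + 4 = 4^2 = 16
x = 16 - 4 = 12
Check: log_4(12 + 4) = log_4(16) = log_4(16) = 2 ✓

x = 12


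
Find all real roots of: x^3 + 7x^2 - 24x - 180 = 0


Let p(x) = x^3 + 7x^2 - 24x - 180. By the rational root theorem (leading coefficient 1), any rational root is an integer divisor of 180: try ±1, ±2, ... in turn.
Test x = 1: value = -196 ≠ 0.
Test x = -1: value = -150 ≠ 0.
Test x = 2: value = -192 ≠ 0.
Test x = -2: value = -112 ≠ 0.
Test x = 3: value = -162 ≠ 0.
Test x = -3: value = -72 ≠ 0.
Test x = 4: value = -100 ≠ 0.
Test x = -4: value = -36 ≠ 0.
Test x = 5: value = 0 ✓, so (x - 5) is a factor.
Synthetic division by (x - 5): bring down 1; 1(5) + 7 = 12; 12(5) - 24 = 36; 36(5) - 180 = 0 → quotient x^2 + 12x + 36, remainder 0.
Solve the quadratic x^2 + 12x + 36 = 0: discriminant = 12^2 - 4(1)(36) = 144 - 144 = 0.
Discriminant = 0, so a double root: x = -12/2 = -6.

x = -6 (multiplicity 2), x = 5


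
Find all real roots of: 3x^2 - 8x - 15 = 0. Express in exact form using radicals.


Using the quadratic formula: x = (-b ± sqrt(b^2 - 4ac)) / (2a)
Here a = 3, b = -8, c = -15
Discriminant = b^2 - 4ac = (-8)^2 - 4(3)(-15) = 64 + 180 = 244
Since discriminant = 244 > 0, there are two real roots.
x = (8 ± 2*sqrt(61)) / 6
Simplifying: x = (4 ± sqrt(61)) / 3
Numerically: x ≈ 3.9367 or x ≈ -1.2701

x = (4 + sqrt(61)) / 3 or x = (4 - sqrt(61)) / 3


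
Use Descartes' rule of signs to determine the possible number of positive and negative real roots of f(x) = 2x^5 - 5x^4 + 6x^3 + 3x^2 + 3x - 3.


Descartes' rule of signs:

For positive roots, count sign changes in f(x) = 2x^5 - 5x^4 + 6x^3 + 3x^2 + 3x - 3:
Signs of coefficients: +, -, +, +, +, -
Number of sign changes: 3
Possible positive real roots: 3, 1

For negative roots, examine f(-x) = -2x^5 - 5x^4 - 6x^3 + 3x^2 - 3x - 3:
Signs of coefficients: -, -, -, +, -, -
Number of sign changes: 2
Possible negative real roots: 2, 0

Positive roots: 3 or 1; Negative roots: 2 or 0


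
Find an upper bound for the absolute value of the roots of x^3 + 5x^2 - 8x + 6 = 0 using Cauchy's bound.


Cauchy's bound: all roots r satisfy |r| <= 1 + max(|a_i/a_n|) for i = 0,...,n-1
where a_n is the leading coefficient.

Coefficients: [1, 5, -8, 6]
Leading coefficient a_n = 1
Ratios |a_i/a_n|: 5, 8, 6
Maximum ratio: 8
Cauchy's bound: |r| <= 1 + 8 = 9

Upper bound = 9


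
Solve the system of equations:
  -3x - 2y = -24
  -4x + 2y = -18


Using Cramer's rule:
Determinant D = (-3)(2) - (-4)(-2) = -6 - 8 = -14
Dx = (-24)(2) - (-18)(-2) = -48 - 36 = -84
Dy = (-3)(-18) - (-4)(-24) = 54 - 96 = -42
x = Dx/D = -84/-14 = 6
y = Dy/D = -42/-14 = 3

x = 6, y = 3


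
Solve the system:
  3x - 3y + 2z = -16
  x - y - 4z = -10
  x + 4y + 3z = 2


Using Cramer's rule. Expand each determinant along the first row.
D  = 3*[(-1)*3 - (-4)*4] - (-3)*[1*3 - (-4)*1] + 2*[1*4 - (-1)*1]
  = 3*(13) - (-3)*(7) + 2*(5) = 70
Dx = (-16)*[(-1)*3 - (-4)*4] - (-3)*[(-10)*3 - (-4)*2] + 2*[(-10)*4 - (-1)*2]
  = (-16)*(13) - (-3)*(-22) + 2*(-38) = -350
Dy = 3*[(-10)*3 - (-4)*2] - (-16)*[1*3 - (-4)*1] + 2*[1*2 - (-10)*1]
  = 3*(-22) - (-16)*(7) + 2*(12) = 70
Dz = 3*[(-1)*2 - (-10)*4] - (-3)*[1*2 - (-10)*1] + (-16)*[1*4 - (-1)*1]
  = 3*(38) - (-3)*(12) + (-16)*(5) = 70
x = Dx/D = -350/70 = -5, y = Dy/D = 70/70 = 1, z = Dz/D = 70/70 = 1
Check eq1: (3)(-5) + (-3)(1) + (2)(1) = -16 = -16 ✓
Check eq2: (1)(-5) + (-1)(1) + (-4)(1) = -10 = -10 ✓
Check eq3: (1)(-5) + (4)(1) + (3)(1) = 2 = 2 ✓

x = -5, y = 1, z = 1


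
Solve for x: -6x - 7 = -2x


Starting with: -6x - 7 = -2x
Move all x terms to left: (-6 + 2)x = 0 + 7
Simplify: -4x = 7
Divide both sides by -4: x = -7/4

x = -7/4


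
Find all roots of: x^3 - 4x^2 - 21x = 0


The constant term is 0, so x = 0 is a root. Factor out x:
  x^2 - 4x - 21 = 0
Solve the quadratic x^2 - 4x - 21 = 0: discriminant = (-4)^2 - 4(1)(-21) = 16 + 84 = 100.
sqrt(100) = 10, so x = (4 ± 10)/2: x = 7 or x = -3.
Collecting all roots found:

x = -3, x = 0, x = 7


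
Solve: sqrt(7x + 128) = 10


Square both sides: 7x + 128 = 10^2 = 100
7x = 100 - 128 = -28
x = -4
Check: sqrt(7*(-4) + 128) = sqrt(100) = 10 ✓

x = -4


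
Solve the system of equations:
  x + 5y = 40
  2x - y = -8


Using Cramer's rule:
Determinant D = (1)(-1) - (2)(5) = -1 - 10 = -11
Dx = (40)(-1) - (-8)(5) = -40 + 40 = 0
Dy = (1)(-8) - (2)(40) = -8 - 80 = -88
x = Dx/D = 0/-11 = 0
y = Dy/D = -88/-11 = 8

x = 0, y = 8


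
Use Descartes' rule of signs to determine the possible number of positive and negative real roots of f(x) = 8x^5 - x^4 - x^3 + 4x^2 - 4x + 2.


Descartes' rule of signs:

For positive roots, count sign changes in f(x) = 8x^5 - x^4 - x^3 + 4x^2 - 4x + 2:
Signs of coefficients: +, -, -, +, -, +
Number of sign changes: 4
Possible positive real roots: 4, 2, 0

For negative roots, examine f(-x) = -8x^5 - x^4 + x^3 + 4x^2 + 4x + 2:
Signs of coefficients: -, -, +, +, +, +
Number of sign changes: 1
Possible negative real roots: 1

Positive roots: 4 or 2 or 0; Negative roots: 1


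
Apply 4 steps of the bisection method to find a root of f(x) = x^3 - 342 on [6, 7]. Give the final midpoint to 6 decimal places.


f(x) = x^3 - 342
f(6) = -126 < 0
f(7) = 1 > 0

Step 1: midpoint = (6.000000 + 7.000000)/2 = 6.500000
  f(6.500000) = -67.375000
  f(mid) < 0, so root is in [6.500000, 7.000000]

Step 2: midpoint = (6.500000 + 7.000000)/2 = 6.750000
  f(6.750000) = -34.453125
  f(mid) < 0, so root is in [6.750000, 7.000000]

Step 3: midpoint = (6.750000 + 7.000000)/2 = 6.875000
  f(6.875000) = -17.048828
  f(mid) < 0, so root is in [6.875000, 7.000000]

Step 4: midpoint = (6.875000 + 7.000000)/2 = 6.937500
  f(6.937500) = -8.105713
  f(mid) < 0, so root is in [6.937500, 7.000000]

midpoint = 6.937500


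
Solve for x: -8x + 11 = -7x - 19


Starting with: -8x + 11 = -7x - 19
Move all x terms to left: (-8 + 7)x = -19 - 11
Simplify: -x = -30
Divide both sides by -1: x = 30

x = 30


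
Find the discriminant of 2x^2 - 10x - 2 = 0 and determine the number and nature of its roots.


For ax^2 + bx + c = 0, discriminant D = b^2 - 4ac
Here a = 2, b = -10, c = -2
D = (-10)^2 - 4(2)(-2) = 100 + 16 = 116

D = 116 > 0 but not a perfect square
The equation has 2 distinct real irrational roots.

Discriminant = 116, 2 distinct real irrational roots


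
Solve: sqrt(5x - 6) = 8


Square both sides: 5x - 6 = 8^2 = 64
5x = 64 + 6 = 70
x = 14
Check: sqrt(5*14 - 6) = sqrt(64) = 8 ✓

x = 14


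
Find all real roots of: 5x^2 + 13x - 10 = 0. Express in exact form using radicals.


Using the quadratic formula: x = (-b ± sqrt(b^2 - 4ac)) / (2a)
Here a = 5, b = 13, c = -10
Discriminant = b^2 - 4ac = 13^2 - 4(5)(-10) = 169 + 200 = 369
Since discriminant = 369 > 0, there are two real roots.
x = (-13 ± 3*sqrt(41)) / 10
Numerically: x ≈ 0.6209 or x ≈ -3.2209

x = (-13 + 3*sqrt(41)) / 10 or x = (-13 - 3*sqrt(41)) / 10


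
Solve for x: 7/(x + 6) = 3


Multiply both sides by (x + 6): 7 = 3(x + 6)
Distribute: 7 = 3x + 18
3x = 7 - 18 = -11
x = -11/3

x = -11/3
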